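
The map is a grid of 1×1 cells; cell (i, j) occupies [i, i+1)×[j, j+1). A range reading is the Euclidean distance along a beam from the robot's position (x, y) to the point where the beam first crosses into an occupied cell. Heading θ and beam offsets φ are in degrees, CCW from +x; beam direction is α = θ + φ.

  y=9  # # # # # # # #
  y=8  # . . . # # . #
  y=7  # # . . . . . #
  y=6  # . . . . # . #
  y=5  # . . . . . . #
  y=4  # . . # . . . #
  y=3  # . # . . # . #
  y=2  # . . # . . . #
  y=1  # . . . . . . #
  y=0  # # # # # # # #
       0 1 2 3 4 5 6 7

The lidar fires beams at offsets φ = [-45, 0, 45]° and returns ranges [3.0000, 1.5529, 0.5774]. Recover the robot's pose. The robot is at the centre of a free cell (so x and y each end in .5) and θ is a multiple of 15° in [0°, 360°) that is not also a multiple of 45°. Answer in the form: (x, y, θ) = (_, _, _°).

The pose lattice has 40·16 = 640 candidates. Test each by forward raycasting.
  (5.5, 4.5, 120°): beam 1 = 1.5529 ≠ 3.0000 ✗
  (1.5, 5.5, 255°): beam 1 = 0.5774 ≠ 3.0000 ✗
  (4.5, 3.5, 15°): beam 1 = 0.5774 ≠ 3.0000 ✗
  (4.5, 3.5, 195°): beam 1 = 1.0000 ≠ 3.0000 ✗
  (6.5, 5.5, 285°): beam 1 = 1.7321 ≠ 3.0000 ✗
  …
  (2.5, 8.5, 15°): r_1=3.0000, r_2=1.5529, r_3=0.5774 — all match ✓
Only this pose fits every beam.

(x, y, θ) = (2.5, 8.5, 15°)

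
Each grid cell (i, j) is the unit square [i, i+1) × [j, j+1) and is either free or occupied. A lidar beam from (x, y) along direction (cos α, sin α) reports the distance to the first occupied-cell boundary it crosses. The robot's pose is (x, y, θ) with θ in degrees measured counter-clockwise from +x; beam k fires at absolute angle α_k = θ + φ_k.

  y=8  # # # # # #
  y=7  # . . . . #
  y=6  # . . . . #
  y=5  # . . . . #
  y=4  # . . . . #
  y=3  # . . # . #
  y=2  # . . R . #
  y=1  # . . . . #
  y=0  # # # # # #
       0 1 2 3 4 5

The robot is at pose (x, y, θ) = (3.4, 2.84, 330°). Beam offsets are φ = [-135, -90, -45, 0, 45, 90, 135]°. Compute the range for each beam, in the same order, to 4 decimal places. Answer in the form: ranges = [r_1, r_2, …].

beam 1: φ=-135°, α=195°
  d=(-0.9659,-0.2588)  start (3,2)  tX=0.4141 tY=3.2455  stride 1/|dx|=1.0353 1/|dy|=3.8637
    cross x-line → (2,2), t=0.4141
    cross x-line → (1,2), t=1.4494
    cross x-line → (0,2), t=2.4847 (wall)
  → r_1 = 2.4847
beam 2: φ=-90°, α=240°
  d=(-0.5000,-0.8660)  start (3,2)  tX=0.8000 tY=0.9699  stride 1/|dx|=2.0000 1/|dy|=1.1547
    cross x-line → (2,2), t=0.8000
    cross y-line → (2,1), t=0.9699
    cross y-line → (2,0), t=2.1246 (wall)
  → r_2 = 2.1246
beam 3: φ=-45°, α=285°
  d=(0.2588,-0.9659)  start (3,2)  tX=2.3182 tY=0.8696  stride 1/|dx|=3.8637 1/|dy|=1.0353
    cross y-line → (3,1), t=0.8696
    cross y-line → (3,0), t=1.9049 (wall)
  → r_3 = 1.9049
beam 4: φ=0°, α=330°
  d=(0.8660,-0.5000)  start (3,2)  tX=0.6928 tY=1.6800  stride 1/|dx|=1.1547 1/|dy|=2.0000
    cross x-line → (4,2), t=0.6928
    cross y-line → (4,1), t=1.6800
    cross x-line → (5,1), t=1.8475 (wall)
  → r_4 = 1.8475
beam 5: φ=45°, α=15°
  d=(0.9659,0.2588)  start (3,2)  tX=0.6212 tY=0.6182  stride 1/|dx|=1.0353 1/|dy|=3.8637
    cross y-line → (3,3), t=0.6182 (wall)
  → r_5 = 0.6182
beam 6: φ=90°, α=60°
  d=(0.5000,0.8660)  start (3,2)  tX=1.2000 tY=0.1848  stride 1/|dx|=2.0000 1/|dy|=1.1547
    cross y-line → (3,3), t=0.1848 (wall)
  → r_6 = 0.1848
beam 7: φ=135°, α=105°
  d=(-0.2588,0.9659)  start (3,2)  tX=1.5455 tY=0.1656  stride 1/|dx|=3.8637 1/|dy|=1.0353
    cross y-line → (3,3), t=0.1656 (wall)
  → r_7 = 0.1656

ranges = [2.4847, 2.1246, 1.9049, 1.8475, 0.6182, 0.1848, 0.1656]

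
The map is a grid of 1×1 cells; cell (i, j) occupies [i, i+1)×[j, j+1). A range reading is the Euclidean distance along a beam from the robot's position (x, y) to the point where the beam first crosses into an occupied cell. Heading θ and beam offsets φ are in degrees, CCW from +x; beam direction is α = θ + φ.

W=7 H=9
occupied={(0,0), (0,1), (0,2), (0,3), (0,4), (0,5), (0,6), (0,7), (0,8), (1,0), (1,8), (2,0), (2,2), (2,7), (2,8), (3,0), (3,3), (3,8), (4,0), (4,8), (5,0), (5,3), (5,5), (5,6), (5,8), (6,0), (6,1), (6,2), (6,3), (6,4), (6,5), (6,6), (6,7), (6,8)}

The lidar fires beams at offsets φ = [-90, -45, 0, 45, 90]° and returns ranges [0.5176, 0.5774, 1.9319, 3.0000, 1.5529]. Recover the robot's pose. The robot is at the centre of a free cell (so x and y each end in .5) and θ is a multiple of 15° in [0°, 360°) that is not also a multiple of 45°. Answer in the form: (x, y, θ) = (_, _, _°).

(x, y, θ) = (5.5, 2.5, 165°)

Candidates: 29 free-cell centres × 16 headings = 464 poses. Raycast each; keep the one whose scan matches to 4 dp.
  (3.5, 2.5, 15°): beam 1 = 1.5529 ≠ 0.5176 ✗
  (2.5, 5.5, 150°): beam 1 = 2.8868 ≠ 0.5176 ✗
  (4.5, 6.5, 300°): beam 1 = 4.0415 ≠ 0.5176 ✗
  …
  (5.5, 2.5, 165°): r_1=0.5176, r_2=0.5774, r_3=1.9319, r_4=3.0000, r_5=1.5529 — all match ✓
Unique over the lattice → pose = (5.5, 2.5, 165°).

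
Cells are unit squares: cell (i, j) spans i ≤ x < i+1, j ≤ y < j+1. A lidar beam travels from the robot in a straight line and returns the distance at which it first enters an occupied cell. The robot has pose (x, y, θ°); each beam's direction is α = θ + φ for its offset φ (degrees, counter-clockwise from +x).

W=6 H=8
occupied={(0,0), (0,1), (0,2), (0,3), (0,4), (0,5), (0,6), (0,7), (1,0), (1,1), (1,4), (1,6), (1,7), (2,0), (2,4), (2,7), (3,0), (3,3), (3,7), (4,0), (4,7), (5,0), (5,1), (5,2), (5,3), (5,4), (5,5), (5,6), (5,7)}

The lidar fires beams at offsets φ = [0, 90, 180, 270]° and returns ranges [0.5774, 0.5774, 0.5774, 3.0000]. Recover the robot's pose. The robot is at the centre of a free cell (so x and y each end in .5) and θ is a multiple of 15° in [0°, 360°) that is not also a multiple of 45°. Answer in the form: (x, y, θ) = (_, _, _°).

(x, y, θ) = (1.5, 5.5, 120°)

The pose lattice has 19·16 = 304 candidates. Test each by forward raycasting.
  (1.5, 2.5, 330°): beam 1 = 3.0000 ≠ 0.5774 ✗
  (3.5, 1.5, 255°): beam 1 = 0.5176 ≠ 0.5774 ✗
  (2.5, 6.5, 30°): beam 1 = 1.0000 ≠ 0.5774 ✗
  (1.5, 5.5, 105°): beam 1 = 0.5176 ≠ 0.5774 ✗
  …
  (1.5, 5.5, 120°): r_1=0.5774, r_2=0.5774, r_3=0.5774, r_4=3.0000 — all match ✓
No second candidate reproduces the full scan.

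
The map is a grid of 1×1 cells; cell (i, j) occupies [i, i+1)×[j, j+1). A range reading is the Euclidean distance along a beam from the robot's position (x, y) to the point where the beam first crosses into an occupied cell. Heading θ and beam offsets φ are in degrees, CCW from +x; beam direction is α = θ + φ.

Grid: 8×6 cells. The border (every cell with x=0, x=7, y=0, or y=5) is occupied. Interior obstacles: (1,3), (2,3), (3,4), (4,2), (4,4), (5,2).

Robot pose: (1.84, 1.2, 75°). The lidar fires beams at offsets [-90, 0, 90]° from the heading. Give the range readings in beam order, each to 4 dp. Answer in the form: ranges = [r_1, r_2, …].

beam 1: φ=-90°, α=345°
  dir = (cos 345°, sin 345°) = (0.9659, -0.2588); from cell (1,1)
  next x-line at t=0.1656, next y-line at t=0.7727; Δt_x=1.0353, Δt_y=3.8637
    x: enter (2,1) at t=0.1656
    y: enter (2,0) at t=0.7727 ← occupied
  → r_1 = 0.7727
beam 2: φ=0°, α=75°
  dir = (cos 75°, sin 75°) = (0.2588, 0.9659); from cell (1,1)
  next x-line at t=0.6182, next y-line at t=0.8282; Δt_x=3.8637, Δt_y=1.0353
    x: enter (2,1) at t=0.6182
    y: enter (2,2) at t=0.8282
    y: enter (2,3) at t=1.8635 ← occupied
  → r_2 = 1.8635
beam 3: φ=90°, α=165°
  dir = (cos 165°, sin 165°) = (-0.9659, 0.2588); from cell (1,1)
  next x-line at t=0.8696, next y-line at t=3.0910; Δt_x=1.0353, Δt_y=3.8637
    x: enter (0,1) at t=0.8696 ← occupied
  → r_3 = 0.8696

ranges = [0.7727, 1.8635, 0.8696]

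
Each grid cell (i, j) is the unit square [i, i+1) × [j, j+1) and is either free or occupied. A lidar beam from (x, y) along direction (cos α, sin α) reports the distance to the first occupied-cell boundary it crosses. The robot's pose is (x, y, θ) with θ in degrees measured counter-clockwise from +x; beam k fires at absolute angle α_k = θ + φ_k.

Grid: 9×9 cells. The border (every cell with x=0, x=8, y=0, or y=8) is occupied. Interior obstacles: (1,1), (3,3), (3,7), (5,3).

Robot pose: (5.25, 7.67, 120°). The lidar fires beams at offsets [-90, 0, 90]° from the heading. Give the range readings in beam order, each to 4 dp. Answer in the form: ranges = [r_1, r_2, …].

ranges = [0.6600, 0.3811, 4.9075]

beam 1: φ=-90°, α=30°
  d=(0.8660,0.5000)  start (5,7)  tX=0.8660 tY=0.6600  stride 1/|dx|=1.1547 1/|dy|=2.0000
    cross y-line → (5,8), t=0.6600 (wall)
  → r_1 = 0.6600
beam 2: φ=0°, α=120°
  d=(-0.5000,0.8660)  start (5,7)  tX=0.5000 tY=0.3811  stride 1/|dx|=2.0000 1/|dy|=1.1547
    cross y-line → (5,8), t=0.3811 (wall)
  → r_2 = 0.3811
beam 3: φ=90°, α=210°
  d=(-0.8660,-0.5000)  start (5,7)  tX=0.2887 tY=1.3400  stride 1/|dx|=1.1547 1/|dy|=2.0000
    cross x-line → (4,7), t=0.2887
    cross y-line → (4,6), t=1.3400
    cross x-line → (3,6), t=1.4434
    cross x-line → (2,6), t=2.5981
    cross y-line → (2,5), t=3.3400
    cross x-line → (1,5), t=3.7528
    cross x-line → (0,5), t=4.9075 (wall)
  → r_3 = 4.9075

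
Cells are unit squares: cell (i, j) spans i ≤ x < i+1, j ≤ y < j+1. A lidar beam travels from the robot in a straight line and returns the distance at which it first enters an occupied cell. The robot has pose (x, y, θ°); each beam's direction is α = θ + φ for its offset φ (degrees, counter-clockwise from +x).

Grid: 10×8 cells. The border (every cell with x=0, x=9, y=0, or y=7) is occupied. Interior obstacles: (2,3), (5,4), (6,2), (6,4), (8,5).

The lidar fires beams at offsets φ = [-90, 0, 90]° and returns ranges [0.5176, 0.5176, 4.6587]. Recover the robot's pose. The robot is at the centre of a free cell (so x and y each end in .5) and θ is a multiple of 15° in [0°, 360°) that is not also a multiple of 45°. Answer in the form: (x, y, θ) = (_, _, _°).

Candidates: 43 free-cell centres × 16 headings = 688 poses. Raycast each; keep the one whose scan matches to 4 dp.
  (7.5, 6.5, 60°): beam 1 = 1.0000 ≠ 0.5176 ✗
  (7.5, 1.5, 60°): beam 1 = 1.0000 ≠ 0.5176 ✗
  (8.5, 4.5, 345°): beam 1 = 3.6235 ≠ 0.5176 ✗
  (7.5, 1.5, 165°): beam 1 = 3.6235 ≠ 0.5176 ✗
  …
  (1.5, 1.5, 285°): r_1=0.5176, r_2=0.5176, r_3=4.6587 — all match ✓
Only this pose fits every beam.

(x, y, θ) = (1.5, 1.5, 285°)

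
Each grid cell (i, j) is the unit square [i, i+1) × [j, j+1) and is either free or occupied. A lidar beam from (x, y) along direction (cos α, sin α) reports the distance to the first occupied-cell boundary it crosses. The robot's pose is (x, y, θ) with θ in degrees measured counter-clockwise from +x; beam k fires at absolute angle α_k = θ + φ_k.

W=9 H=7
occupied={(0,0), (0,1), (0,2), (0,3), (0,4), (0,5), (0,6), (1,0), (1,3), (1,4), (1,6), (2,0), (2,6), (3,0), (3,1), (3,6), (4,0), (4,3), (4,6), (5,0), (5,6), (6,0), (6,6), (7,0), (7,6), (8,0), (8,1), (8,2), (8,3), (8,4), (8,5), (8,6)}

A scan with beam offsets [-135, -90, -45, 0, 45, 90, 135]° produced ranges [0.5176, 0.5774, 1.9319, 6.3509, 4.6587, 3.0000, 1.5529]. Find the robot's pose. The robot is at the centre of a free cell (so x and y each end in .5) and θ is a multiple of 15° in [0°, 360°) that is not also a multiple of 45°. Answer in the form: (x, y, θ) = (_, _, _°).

The pose lattice has 31·16 = 496 candidates. Test each by forward raycasting.
  (6.5, 5.5, 75°): beam 1 = 3.0000 ≠ 0.5176 ✗
  (3.5, 4.5, 240°): beam 1 = 1.5529 ≠ 0.5176 ✗
  (1.5, 5.5, 300°): beam 3 = 0.5176 ≠ 1.9319 ✗
  …
  (6.5, 5.5, 210°): r_1=0.5176, r_2=0.5774, r_3=1.9319, r_4=6.3509, r_5=4.6587, r_6=3.0000, r_7=1.5529 — all match ✓
Only this pose fits every beam.

(x, y, θ) = (6.5, 5.5, 210°)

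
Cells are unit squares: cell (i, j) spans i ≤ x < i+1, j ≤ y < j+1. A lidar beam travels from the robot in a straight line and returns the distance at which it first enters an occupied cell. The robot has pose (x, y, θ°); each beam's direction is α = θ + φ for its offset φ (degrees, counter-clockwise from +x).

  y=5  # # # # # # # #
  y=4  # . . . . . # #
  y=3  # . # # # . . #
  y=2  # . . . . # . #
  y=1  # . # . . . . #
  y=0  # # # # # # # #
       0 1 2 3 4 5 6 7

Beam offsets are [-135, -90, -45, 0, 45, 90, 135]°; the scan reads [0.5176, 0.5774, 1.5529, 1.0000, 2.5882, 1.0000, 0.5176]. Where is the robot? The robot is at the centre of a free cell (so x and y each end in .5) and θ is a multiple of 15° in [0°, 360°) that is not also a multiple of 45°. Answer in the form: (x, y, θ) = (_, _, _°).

(x, y, θ) = (6.5, 3.5, 210°)

Enumerate (i+0.5, j+0.5, θ) over the 18 free cells and 16 admissible headings. For each, cast all 7 beams and compare to the given ranges.
  (2.5, 4.5, 150°): beam 1 = 1.9319 ≠ 0.5176 ✗
  (3.5, 1.5, 105°): beam 1 = 1.0000 ≠ 0.5176 ✗
  (3.5, 2.5, 75°): beam 1 = 1.7321 ≠ 0.5176 ✗
  (5.5, 1.5, 105°): beam 1 = 1.0000 ≠ 0.5176 ✗
  (2.5, 2.5, 195°): beam 1 = 0.5774 ≠ 0.5176 ✗
  …
  (6.5, 3.5, 210°): r_1=0.5176, r_2=0.5774, r_3=1.5529, r_4=1.0000, r_5=2.5882, r_6=1.0000, r_7=0.5176 — all match ✓
Only this pose fits every beam.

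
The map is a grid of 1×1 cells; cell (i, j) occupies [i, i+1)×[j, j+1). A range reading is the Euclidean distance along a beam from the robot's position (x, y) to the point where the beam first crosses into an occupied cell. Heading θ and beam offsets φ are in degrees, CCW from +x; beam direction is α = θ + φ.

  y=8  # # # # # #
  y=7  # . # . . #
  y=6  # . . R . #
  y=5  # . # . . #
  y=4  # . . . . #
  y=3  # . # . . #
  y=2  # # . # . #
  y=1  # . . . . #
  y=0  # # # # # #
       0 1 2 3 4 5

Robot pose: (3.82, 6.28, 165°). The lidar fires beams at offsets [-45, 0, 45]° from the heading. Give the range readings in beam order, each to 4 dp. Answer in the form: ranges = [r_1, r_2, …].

beam 1: φ=-45°, α=120°
  direction (-0.5000, 0.8660); cell (3,6); t to first gridline: x 1.6400, y 0.8314 (then +2.0000 / +1.1547)
    (3,7) via y @ 0.8314
    (2,7) via x @ 1.6400  # hit
  → r_1 = 1.6400
beam 2: φ=0°, α=165°
  direction (-0.9659, 0.2588); cell (3,6); t to first gridline: x 0.8489, y 2.7819 (then +1.0353 / +3.8637)
    (2,6) via x @ 0.8489
    (1,6) via x @ 1.8842
    (1,7) via y @ 2.7819
    (0,7) via x @ 2.9195  # hit
  → r_2 = 2.9195
beam 3: φ=45°, α=210°
  direction (-0.8660, -0.5000); cell (3,6); t to first gridline: x 0.9469, y 0.5600 (then +1.1547 / +2.0000)
    (3,5) via y @ 0.5600
    (2,5) via x @ 0.9469  # hit
  → r_3 = 0.9469

ranges = [1.6400, 2.9195, 0.9469]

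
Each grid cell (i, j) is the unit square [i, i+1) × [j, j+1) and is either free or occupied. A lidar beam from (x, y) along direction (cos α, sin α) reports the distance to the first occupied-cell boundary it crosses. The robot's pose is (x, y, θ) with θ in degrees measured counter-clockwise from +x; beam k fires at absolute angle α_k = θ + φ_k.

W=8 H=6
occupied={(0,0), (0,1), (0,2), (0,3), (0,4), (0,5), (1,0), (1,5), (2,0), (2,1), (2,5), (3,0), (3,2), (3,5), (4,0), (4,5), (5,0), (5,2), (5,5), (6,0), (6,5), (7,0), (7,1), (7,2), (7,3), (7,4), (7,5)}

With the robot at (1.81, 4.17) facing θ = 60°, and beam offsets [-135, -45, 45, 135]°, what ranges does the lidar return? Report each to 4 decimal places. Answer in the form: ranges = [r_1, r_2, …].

ranges = [2.2465, 3.2069, 0.8593, 0.8386]

beam 1: φ=-135°, α=285°
  cosα=0.2588 sinα=-0.9659 | (1,4) | tMaxX 0.7341 tMaxY 0.1760 | tΔX 3.8637 tΔY 1.0353
    t=0.1760 [y] (1,3)
    t=0.7341 [x] (2,3)
    t=1.2113 [y] (2,2)
    t=2.2465 [y] (2,1) — stop
  → r_1 = 2.2465
beam 2: φ=-45°, α=15°
  cosα=0.9659 sinα=0.2588 | (1,4) | tMaxX 0.1967 tMaxY 3.2069 | tΔX 1.0353 tΔY 3.8637
    t=0.1967 [x] (2,4)
    t=1.2320 [x] (3,4)
    t=2.2673 [x] (4,4)
    t=3.2069 [y] (4,5) — stop
  → r_2 = 3.2069
beam 3: φ=45°, α=105°
  cosα=-0.2588 sinα=0.9659 | (1,4) | tMaxX 3.1296 tMaxY 0.8593 | tΔX 3.8637 tΔY 1.0353
    t=0.8593 [y] (1,5) — stop
  → r_3 = 0.8593
beam 4: φ=135°, α=195°
  cosα=-0.9659 sinα=-0.2588 | (1,4) | tMaxX 0.8386 tMaxY 0.6568 | tΔX 1.0353 tΔY 3.8637
    t=0.6568 [y] (1,3)
    t=0.8386 [x] (0,3) — stop
  → r_4 = 0.8386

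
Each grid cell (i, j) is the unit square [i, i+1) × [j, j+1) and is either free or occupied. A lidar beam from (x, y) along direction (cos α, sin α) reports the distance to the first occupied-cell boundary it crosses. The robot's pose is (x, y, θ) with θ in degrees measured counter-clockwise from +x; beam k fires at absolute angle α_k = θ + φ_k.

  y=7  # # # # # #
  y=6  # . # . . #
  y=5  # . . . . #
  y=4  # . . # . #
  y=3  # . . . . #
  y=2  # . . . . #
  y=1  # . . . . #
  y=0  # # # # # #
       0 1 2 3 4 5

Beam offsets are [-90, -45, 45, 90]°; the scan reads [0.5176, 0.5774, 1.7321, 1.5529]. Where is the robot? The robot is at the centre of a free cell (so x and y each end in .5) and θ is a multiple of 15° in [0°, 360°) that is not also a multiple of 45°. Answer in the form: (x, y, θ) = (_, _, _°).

Enumerate (i+0.5, j+0.5, θ) over the 22 free cells and 16 admissible headings. For each, cast all 4 beams and compare to the given ranges.
  (4.5, 5.5, 195°): beam 1 = 1.5529 ≠ 0.5176 ✗
  (3.5, 2.5, 345°): beam 1 = 1.5529 ≠ 0.5176 ✗
  (3.5, 3.5, 285°): beam 1 = 2.5882 ≠ 0.5176 ✗
  …
  (3.5, 5.5, 345°): r_1=0.5176, r_2=0.5774, r_3=1.7321, r_4=1.5529 — all match ✓
Unique over the lattice → pose = (3.5, 5.5, 345°).

(x, y, θ) = (3.5, 5.5, 345°)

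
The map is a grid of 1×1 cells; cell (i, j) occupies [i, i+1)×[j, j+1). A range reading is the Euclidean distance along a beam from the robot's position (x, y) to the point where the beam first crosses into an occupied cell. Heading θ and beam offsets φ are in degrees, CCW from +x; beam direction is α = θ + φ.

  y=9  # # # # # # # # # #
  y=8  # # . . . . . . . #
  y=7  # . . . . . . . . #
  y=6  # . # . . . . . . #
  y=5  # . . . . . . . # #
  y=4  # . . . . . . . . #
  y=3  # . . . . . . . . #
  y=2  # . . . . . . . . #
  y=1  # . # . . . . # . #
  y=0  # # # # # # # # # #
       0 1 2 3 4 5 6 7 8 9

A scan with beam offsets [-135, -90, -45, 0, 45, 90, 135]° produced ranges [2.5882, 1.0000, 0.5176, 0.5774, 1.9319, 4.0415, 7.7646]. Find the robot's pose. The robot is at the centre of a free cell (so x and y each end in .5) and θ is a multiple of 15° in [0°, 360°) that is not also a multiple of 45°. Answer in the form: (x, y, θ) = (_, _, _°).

Candidates: 59 free-cell centres × 16 headings = 944 poses. Raycast each; keep the one whose scan matches to 4 dp.
  (5.5, 3.5, 300°): beam 1 = 4.6587 ≠ 2.5882 ✗
  (1.5, 2.5, 105°): beam 1 = 1.0000 ≠ 2.5882 ✗
  (8.5, 6.5, 285°): beam 1 = 5.0000 ≠ 2.5882 ✗
  …
  (6.5, 8.5, 120°): r_1=2.5882, r_2=1.0000, r_3=0.5176, r_4=0.5774, r_5=1.9319, r_6=4.0415, r_7=7.7646 — all match ✓
Only this pose fits every beam.

(x, y, θ) = (6.5, 8.5, 120°)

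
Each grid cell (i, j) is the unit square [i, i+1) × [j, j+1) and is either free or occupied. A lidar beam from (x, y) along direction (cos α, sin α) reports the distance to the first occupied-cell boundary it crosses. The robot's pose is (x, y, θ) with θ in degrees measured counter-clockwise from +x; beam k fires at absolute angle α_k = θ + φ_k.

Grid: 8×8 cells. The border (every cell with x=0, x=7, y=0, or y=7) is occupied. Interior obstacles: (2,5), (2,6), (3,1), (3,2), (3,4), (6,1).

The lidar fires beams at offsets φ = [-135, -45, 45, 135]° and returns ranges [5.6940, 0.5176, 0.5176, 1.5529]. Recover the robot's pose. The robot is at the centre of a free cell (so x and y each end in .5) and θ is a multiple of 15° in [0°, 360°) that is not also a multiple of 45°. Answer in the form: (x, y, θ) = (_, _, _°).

(x, y, θ) = (4.5, 1.5, 210°)

Enumerate (i+0.5, j+0.5, θ) over the 30 free cells and 16 admissible headings. For each, cast all 4 beams and compare to the given ranges.
  (6.5, 4.5, 15°): beam 1 = 4.0415 ≠ 5.6940 ✗
  (5.5, 2.5, 75°): beam 1 = 1.0000 ≠ 5.6940 ✗
  (3.5, 3.5, 285°): beam 1 = 2.8868 ≠ 5.6940 ✗
  (2.5, 2.5, 150°): beam 1 = 0.5176 ≠ 5.6940 ✗
  (1.5, 3.5, 15°): beam 1 = 1.0000 ≠ 5.6940 ✗
  …
  (4.5, 1.5, 210°): r_1=5.6940, r_2=0.5176, r_3=0.5176, r_4=1.5529 — all match ✓
Only this pose fits every beam.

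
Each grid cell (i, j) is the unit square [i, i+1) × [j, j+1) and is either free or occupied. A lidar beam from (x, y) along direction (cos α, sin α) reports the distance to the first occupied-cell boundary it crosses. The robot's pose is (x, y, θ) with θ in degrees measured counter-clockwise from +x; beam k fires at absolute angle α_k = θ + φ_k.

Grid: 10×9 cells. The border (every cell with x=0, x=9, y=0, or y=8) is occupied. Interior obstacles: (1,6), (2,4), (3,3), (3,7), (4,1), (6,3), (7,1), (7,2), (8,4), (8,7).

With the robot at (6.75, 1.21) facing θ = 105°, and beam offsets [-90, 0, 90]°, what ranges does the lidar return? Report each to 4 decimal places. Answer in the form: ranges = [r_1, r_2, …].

beam 1: φ=-90°, α=15°
  dir = (cos 15°, sin 15°) = (0.9659, 0.2588); from cell (6,1)
  next x-line at t=0.2588, next y-line at t=3.0523; Δt_x=1.0353, Δt_y=3.8637
    x: enter (7,1) at t=0.2588 ← occupied
  → r_1 = 0.2588
beam 2: φ=0°, α=105°
  dir = (cos 105°, sin 105°) = (-0.2588, 0.9659); from cell (6,1)
  next x-line at t=2.8978, next y-line at t=0.8179; Δt_x=3.8637, Δt_y=1.0353
    y: enter (6,2) at t=0.8179
    y: enter (6,3) at t=1.8531 ← occupied
  → r_2 = 1.8531
beam 3: φ=90°, α=195°
  dir = (cos 195°, sin 195°) = (-0.9659, -0.2588); from cell (6,1)
  next x-line at t=0.7765, next y-line at t=0.8114; Δt_x=1.0353, Δt_y=3.8637
    x: enter (5,1) at t=0.7765
    y: enter (5,0) at t=0.8114 ← occupied
  → r_3 = 0.8114

ranges = [0.2588, 1.8531, 0.8114]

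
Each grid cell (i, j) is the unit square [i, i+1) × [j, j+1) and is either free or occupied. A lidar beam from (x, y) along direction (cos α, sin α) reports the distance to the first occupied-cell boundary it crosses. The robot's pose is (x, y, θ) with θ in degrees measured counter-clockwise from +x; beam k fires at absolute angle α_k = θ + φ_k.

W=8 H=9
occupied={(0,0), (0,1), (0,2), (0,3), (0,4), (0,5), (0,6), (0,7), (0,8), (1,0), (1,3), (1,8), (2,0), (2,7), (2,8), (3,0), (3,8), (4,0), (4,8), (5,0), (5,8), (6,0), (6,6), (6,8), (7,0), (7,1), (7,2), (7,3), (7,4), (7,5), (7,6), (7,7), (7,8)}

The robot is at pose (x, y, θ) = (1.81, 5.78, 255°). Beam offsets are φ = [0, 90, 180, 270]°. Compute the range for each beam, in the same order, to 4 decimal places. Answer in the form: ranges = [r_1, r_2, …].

beam 1: φ=0°, α=255°
  d=(-0.2588,-0.9659)  start (1,5)  tX=3.1296 tY=0.8075  stride 1/|dx|=3.8637 1/|dy|=1.0353
    cross y-line → (1,4), t=0.8075
    cross y-line → (1,3), t=1.8428 (wall)
  → r_1 = 1.8428
beam 2: φ=90°, α=345°
  d=(0.9659,-0.2588)  start (1,5)  tX=0.1967 tY=3.0137  stride 1/|dx|=1.0353 1/|dy|=3.8637
    cross x-line → (2,5), t=0.1967
    cross x-line → (3,5), t=1.2320
    cross x-line → (4,5), t=2.2673
    cross y-line → (4,4), t=3.0137
    cross x-line → (5,4), t=3.3025
    cross x-line → (6,4), t=4.3378
    cross x-line → (7,4), t=5.3731 (wall)
  → r_2 = 5.3731
beam 3: φ=180°, α=75°
  d=(0.2588,0.9659)  start (1,5)  tX=0.7341 tY=0.2278  stride 1/|dx|=3.8637 1/|dy|=1.0353
    cross y-line → (1,6), t=0.2278
    cross x-line → (2,6), t=0.7341
    cross y-line → (2,7), t=1.2630 (wall)
  → r_3 = 1.2630
beam 4: φ=270°, α=165°
  d=(-0.9659,0.2588)  start (1,5)  tX=0.8386 tY=0.8500  stride 1/|dx|=1.0353 1/|dy|=3.8637
    cross x-line → (0,5), t=0.8386 (wall)
  → r_4 = 0.8386

ranges = [1.8428, 5.3731, 1.2630, 0.8386]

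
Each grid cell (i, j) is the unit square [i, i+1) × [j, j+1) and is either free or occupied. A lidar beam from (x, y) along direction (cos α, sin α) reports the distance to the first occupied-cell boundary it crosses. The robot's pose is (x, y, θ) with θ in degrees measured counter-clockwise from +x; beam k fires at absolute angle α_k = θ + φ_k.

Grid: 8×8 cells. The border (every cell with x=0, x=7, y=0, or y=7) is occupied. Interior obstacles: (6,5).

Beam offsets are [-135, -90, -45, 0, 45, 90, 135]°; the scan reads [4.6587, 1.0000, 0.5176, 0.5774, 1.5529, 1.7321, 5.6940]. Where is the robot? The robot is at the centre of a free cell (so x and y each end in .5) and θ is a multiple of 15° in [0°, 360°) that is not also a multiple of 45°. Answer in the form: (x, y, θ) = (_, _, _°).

(x, y, θ) = (1.5, 2.5, 210°)

Candidates: 35 free-cell centres × 16 headings = 560 poses. Raycast each; keep the one whose scan matches to 4 dp.
  (6.5, 6.5, 285°): beam 1 = 1.0000 ≠ 4.6587 ✗
  (2.5, 2.5, 105°): beam 1 = 3.0000 ≠ 4.6587 ✗
  (3.5, 5.5, 120°): beam 1 = 3.6235 ≠ 4.6587 ✗
  (2.5, 1.5, 255°): beam 1 = 3.0000 ≠ 4.6587 ✗
  …
  (1.5, 2.5, 210°): r_1=4.6587, r_2=1.0000, r_3=0.5176, r_4=0.5774, r_5=1.5529, r_6=1.7321, r_7=5.6940 — all match ✓
Only this pose fits every beam.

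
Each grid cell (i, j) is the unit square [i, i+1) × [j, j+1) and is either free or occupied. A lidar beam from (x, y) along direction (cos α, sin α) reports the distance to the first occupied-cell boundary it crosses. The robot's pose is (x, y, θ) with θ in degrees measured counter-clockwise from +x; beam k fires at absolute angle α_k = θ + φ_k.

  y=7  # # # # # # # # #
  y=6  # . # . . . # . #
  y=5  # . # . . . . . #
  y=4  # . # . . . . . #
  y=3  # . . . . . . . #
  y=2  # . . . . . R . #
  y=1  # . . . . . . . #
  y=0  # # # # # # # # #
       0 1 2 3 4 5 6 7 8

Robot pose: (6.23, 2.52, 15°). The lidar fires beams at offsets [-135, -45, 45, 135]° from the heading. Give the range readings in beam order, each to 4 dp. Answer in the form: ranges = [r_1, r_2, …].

ranges = [1.7551, 2.0438, 3.5400, 3.7297]

beam 1: φ=-135°, α=240°
  cosα=-0.5000 sinα=-0.8660 | (6,2) | tMaxX 0.4600 tMaxY 0.6004 | tΔX 2.0000 tΔY 1.1547
    t=0.4600 [x] (5,2)
    t=0.6004 [y] (5,1)
    t=1.7551 [y] (5,0) — stop
  → r_1 = 1.7551
beam 2: φ=-45°, α=330°
  cosα=0.8660 sinα=-0.5000 | (6,2) | tMaxX 0.8891 tMaxY 1.0400 | tΔX 1.1547 tΔY 2.0000
    t=0.8891 [x] (7,2)
    t=1.0400 [y] (7,1)
    t=2.0438 [x] (8,1) — stop
  → r_2 = 2.0438
beam 3: φ=45°, α=60°
  cosα=0.5000 sinα=0.8660 | (6,2) | tMaxX 1.5400 tMaxY 0.5543 | tΔX 2.0000 tΔY 1.1547
    t=0.5543 [y] (6,3)
    t=1.5400 [x] (7,3)
    t=1.7090 [y] (7,4)
    t=2.8637 [y] (7,5)
    t=3.5400 [x] (8,5) — stop
  → r_3 = 3.5400
beam 4: φ=135°, α=150°
  cosα=-0.8660 sinα=0.5000 | (6,2) | tMaxX 0.2656 tMaxY 0.9600 | tΔX 1.1547 tΔY 2.0000
    t=0.2656 [x] (5,2)
    t=0.9600 [y] (5,3)
    t=1.4203 [x] (4,3)
    t=2.5750 [x] (3,3)
    t=2.9600 [y] (3,4)
    t=3.7297 [x] (2,4) — stop
  → r_4 = 3.7297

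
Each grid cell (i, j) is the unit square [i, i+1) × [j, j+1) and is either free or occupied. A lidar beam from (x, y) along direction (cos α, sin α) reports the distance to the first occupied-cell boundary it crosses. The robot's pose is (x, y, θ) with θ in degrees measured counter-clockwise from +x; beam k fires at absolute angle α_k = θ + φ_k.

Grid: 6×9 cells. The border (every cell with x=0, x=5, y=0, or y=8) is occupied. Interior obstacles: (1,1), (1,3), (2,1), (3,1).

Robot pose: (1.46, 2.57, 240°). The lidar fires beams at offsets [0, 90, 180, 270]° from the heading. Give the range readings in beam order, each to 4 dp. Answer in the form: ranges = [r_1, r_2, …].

ranges = [0.6582, 1.1400, 0.4965, 0.5312]

beam 1: φ=0°, α=240°
  direction (-0.5000, -0.8660); cell (1,2); t to first gridline: x 0.9200, y 0.6582 (then +2.0000 / +1.1547)
    (1,1) via y @ 0.6582  # hit
  → r_1 = 0.6582
beam 2: φ=90°, α=330°
  direction (0.8660, -0.5000); cell (1,2); t to first gridline: x 0.6235, y 1.1400 (then +1.1547 / +2.0000)
    (2,2) via x @ 0.6235
    (2,1) via y @ 1.1400  # hit
  → r_2 = 1.1400
beam 3: φ=180°, α=60°
  direction (0.5000, 0.8660); cell (1,2); t to first gridline: x 1.0800, y 0.4965 (then +2.0000 / +1.1547)
    (1,3) via y @ 0.4965  # hit
  → r_3 = 0.4965
beam 4: φ=270°, α=150°
  direction (-0.8660, 0.5000); cell (1,2); t to first gridline: x 0.5312, y 0.8600 (then +1.1547 / +2.0000)
    (0,2) via x @ 0.5312  # hit
  → r_4 = 0.5312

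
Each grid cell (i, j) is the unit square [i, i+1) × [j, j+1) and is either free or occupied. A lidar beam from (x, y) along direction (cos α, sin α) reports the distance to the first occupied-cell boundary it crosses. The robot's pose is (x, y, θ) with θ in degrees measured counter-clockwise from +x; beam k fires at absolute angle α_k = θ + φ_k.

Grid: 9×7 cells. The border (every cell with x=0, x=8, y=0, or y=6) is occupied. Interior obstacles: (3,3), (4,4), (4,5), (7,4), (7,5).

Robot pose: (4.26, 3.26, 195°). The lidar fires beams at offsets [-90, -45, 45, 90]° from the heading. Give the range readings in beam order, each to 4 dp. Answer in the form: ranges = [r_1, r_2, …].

beam 1: φ=-90°, α=105°
  cosα=-0.2588 sinα=0.9659 | (4,3) | tMaxX 1.0046 tMaxY 0.7661 | tΔX 3.8637 tΔY 1.0353
    t=0.7661 [y] (4,4) — stop
  → r_1 = 0.7661
beam 2: φ=-45°, α=150°
  cosα=-0.8660 sinα=0.5000 | (4,3) | tMaxX 0.3002 tMaxY 1.4800 | tΔX 1.1547 tΔY 2.0000
    t=0.3002 [x] (3,3) — stop
  → r_2 = 0.3002
beam 3: φ=45°, α=240°
  cosα=-0.5000 sinα=-0.8660 | (4,3) | tMaxX 0.5200 tMaxY 0.3002 | tΔX 2.0000 tΔY 1.1547
    t=0.3002 [y] (4,2)
    t=0.5200 [x] (3,2)
    t=1.4549 [y] (3,1)
    t=2.5200 [x] (2,1)
    t=2.6096 [y] (2,0) — stop
  → r_3 = 2.6096
beam 4: φ=90°, α=285°
  cosα=0.2588 sinα=-0.9659 | (4,3) | tMaxX 2.8591 tMaxY 0.2692 | tΔX 3.8637 tΔY 1.0353
    t=0.2692 [y] (4,2)
    t=1.3044 [y] (4,1)
    t=2.3397 [y] (4,0) — stop
  → r_4 = 2.3397

ranges = [0.7661, 0.3002, 2.6096, 2.3397]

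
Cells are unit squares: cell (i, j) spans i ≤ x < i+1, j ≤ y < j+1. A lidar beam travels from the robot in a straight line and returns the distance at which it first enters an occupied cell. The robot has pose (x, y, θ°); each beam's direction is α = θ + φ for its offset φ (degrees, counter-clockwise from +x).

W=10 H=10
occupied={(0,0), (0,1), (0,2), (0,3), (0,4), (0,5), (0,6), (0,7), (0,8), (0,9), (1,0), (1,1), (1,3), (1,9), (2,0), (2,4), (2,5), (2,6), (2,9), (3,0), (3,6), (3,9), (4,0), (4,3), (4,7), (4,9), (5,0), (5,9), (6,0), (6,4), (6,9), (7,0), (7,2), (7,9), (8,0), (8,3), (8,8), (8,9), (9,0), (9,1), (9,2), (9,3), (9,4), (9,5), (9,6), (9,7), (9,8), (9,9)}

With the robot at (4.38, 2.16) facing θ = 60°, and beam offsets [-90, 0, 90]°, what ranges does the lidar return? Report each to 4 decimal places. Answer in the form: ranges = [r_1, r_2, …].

beam 1: φ=-90°, α=330°
  dir = (cos 330°, sin 330°) = (0.8660, -0.5000); from cell (4,2)
  next x-line at t=0.7159, next y-line at t=0.3200; Δt_x=1.1547, Δt_y=2.0000
    y: enter (4,1) at t=0.3200
    x: enter (5,1) at t=0.7159
    x: enter (6,1) at t=1.8706
    y: enter (6,0) at t=2.3200 ← occupied
  → r_1 = 2.3200
beam 2: φ=0°, α=60°
  dir = (cos 60°, sin 60°) = (0.5000, 0.8660); from cell (4,2)
  next x-line at t=1.2400, next y-line at t=0.9699; Δt_x=2.0000, Δt_y=1.1547
    y: enter (4,3) at t=0.9699 ← occupied
  → r_2 = 0.9699
beam 3: φ=90°, α=150°
  dir = (cos 150°, sin 150°) = (-0.8660, 0.5000); from cell (4,2)
  next x-line at t=0.4388, next y-line at t=1.6800; Δt_x=1.1547, Δt_y=2.0000
    x: enter (3,2) at t=0.4388
    x: enter (2,2) at t=1.5935
    y: enter (2,3) at t=1.6800
    x: enter (1,3) at t=2.7482 ← occupied
  → r_3 = 2.7482

ranges = [2.3200, 0.9699, 2.7482]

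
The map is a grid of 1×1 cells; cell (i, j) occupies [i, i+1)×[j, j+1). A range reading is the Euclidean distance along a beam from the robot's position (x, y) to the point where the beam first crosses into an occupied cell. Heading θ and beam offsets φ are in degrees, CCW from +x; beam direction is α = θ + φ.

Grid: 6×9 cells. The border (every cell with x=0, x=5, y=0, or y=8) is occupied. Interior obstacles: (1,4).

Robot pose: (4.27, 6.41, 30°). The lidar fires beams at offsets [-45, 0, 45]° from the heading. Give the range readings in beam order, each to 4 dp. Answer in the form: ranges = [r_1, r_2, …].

ranges = [0.7558, 0.8429, 1.6461]

beam 1: φ=-45°, α=345°
  dir = (cos 345°, sin 345°) = (0.9659, -0.2588); from cell (4,6)
  next x-line at t=0.7558, next y-line at t=1.5841; Δt_x=1.0353, Δt_y=3.8637
    x: enter (5,6) at t=0.7558 ← occupied
  → r_1 = 0.7558
beam 2: φ=0°, α=30°
  dir = (cos 30°, sin 30°) = (0.8660, 0.5000); from cell (4,6)
  next x-line at t=0.8429, next y-line at t=1.1800; Δt_x=1.1547, Δt_y=2.0000
    x: enter (5,6) at t=0.8429 ← occupied
  → r_2 = 0.8429
beam 3: φ=45°, α=75°
  dir = (cos 75°, sin 75°) = (0.2588, 0.9659); from cell (4,6)
  next x-line at t=2.8205, next y-line at t=0.6108; Δt_x=3.8637, Δt_y=1.0353
    y: enter (4,7) at t=0.6108
    y: enter (4,8) at t=1.6461 ← occupied
  → r_3 = 1.6461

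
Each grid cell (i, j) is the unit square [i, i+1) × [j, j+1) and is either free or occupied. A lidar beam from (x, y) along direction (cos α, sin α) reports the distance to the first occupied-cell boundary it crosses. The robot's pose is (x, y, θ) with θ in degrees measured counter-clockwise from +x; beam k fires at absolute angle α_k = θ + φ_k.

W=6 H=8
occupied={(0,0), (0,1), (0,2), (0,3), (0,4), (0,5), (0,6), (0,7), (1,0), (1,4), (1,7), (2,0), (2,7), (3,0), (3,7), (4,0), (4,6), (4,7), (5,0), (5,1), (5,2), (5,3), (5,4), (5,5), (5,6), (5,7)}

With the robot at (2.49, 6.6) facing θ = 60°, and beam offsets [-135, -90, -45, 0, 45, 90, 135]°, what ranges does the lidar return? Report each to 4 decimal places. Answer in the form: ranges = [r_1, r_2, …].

beam 1: φ=-135°, α=285°
  dir = (cos 285°, sin 285°) = (0.2588, -0.9659); from cell (2,6)
  next x-line at t=1.9705, next y-line at t=0.6212; Δt_x=3.8637, Δt_y=1.0353
    y: enter (2,5) at t=0.6212
    y: enter (2,4) at t=1.6564
    x: enter (3,4) at t=1.9705
    y: enter (3,3) at t=2.6917
    y: enter (3,2) at t=3.7270
    y: enter (3,1) at t=4.7623
    y: enter (3,0) at t=5.7975 ← occupied
  → r_1 = 5.7975
beam 2: φ=-90°, α=330°
  dir = (cos 330°, sin 330°) = (0.8660, -0.5000); from cell (2,6)
  next x-line at t=0.5889, next y-line at t=1.2000; Δt_x=1.1547, Δt_y=2.0000
    x: enter (3,6) at t=0.5889
    y: enter (3,5) at t=1.2000
    x: enter (4,5) at t=1.7436
    x: enter (5,5) at t=2.8983 ← occupied
  → r_2 = 2.8983
beam 3: φ=-45°, α=15°
  dir = (cos 15°, sin 15°) = (0.9659, 0.2588); from cell (2,6)
  next x-line at t=0.5280, next y-line at t=1.5455; Δt_x=1.0353, Δt_y=3.8637
    x: enter (3,6) at t=0.5280
    y: enter (3,7) at t=1.5455 ← occupied
  → r_3 = 1.5455
beam 4: φ=0°, α=60°
  dir = (cos 60°, sin 60°) = (0.5000, 0.8660); from cell (2,6)
  next x-line at t=1.0200, next y-line at t=0.4619; Δt_x=2.0000, Δt_y=1.1547
    y: enter (2,7) at t=0.4619 ← occupied
  → r_4 = 0.4619
beam 5: φ=45°, α=105°
  dir = (cos 105°, sin 105°) = (-0.2588, 0.9659); from cell (2,6)
  next x-line at t=1.8932, next y-line at t=0.4141; Δt_x=3.8637, Δt_y=1.0353
    y: enter (2,7) at t=0.4141 ← occupied
  → r_5 = 0.4141
beam 6: φ=90°, α=150°
  dir = (cos 150°, sin 150°) = (-0.8660, 0.5000); from cell (2,6)
  next x-line at t=0.5658, next y-line at t=0.8000; Δt_x=1.1547, Δt_y=2.0000
    x: enter (1,6) at t=0.5658
    y: enter (1,7) at t=0.8000 ← occupied
  → r_6 = 0.8000
beam 7: φ=135°, α=195°
  dir = (cos 195°, sin 195°) = (-0.9659, -0.2588); from cell (2,6)
  next x-line at t=0.5073, next y-line at t=2.3182; Δt_x=1.0353, Δt_y=3.8637
    x: enter (1,6) at t=0.5073
    x: enter (0,6) at t=1.5426 ← occupied
  → r_7 = 1.5426

ranges = [5.7975, 2.8983, 1.5455, 0.4619, 0.4141, 0.8000, 1.5426]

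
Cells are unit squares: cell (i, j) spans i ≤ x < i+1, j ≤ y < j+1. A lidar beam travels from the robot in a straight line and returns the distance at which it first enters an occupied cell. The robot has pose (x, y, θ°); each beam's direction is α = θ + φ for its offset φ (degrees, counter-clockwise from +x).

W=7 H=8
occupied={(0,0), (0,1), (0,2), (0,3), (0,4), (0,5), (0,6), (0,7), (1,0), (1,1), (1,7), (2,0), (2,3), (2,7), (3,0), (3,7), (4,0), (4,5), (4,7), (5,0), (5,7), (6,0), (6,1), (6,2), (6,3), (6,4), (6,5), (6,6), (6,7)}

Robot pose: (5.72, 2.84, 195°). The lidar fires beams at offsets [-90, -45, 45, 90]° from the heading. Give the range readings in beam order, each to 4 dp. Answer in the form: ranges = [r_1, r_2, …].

ranges = [2.7819, 5.4502, 2.1246, 1.0818]

beam 1: φ=-90°, α=105°
  cosα=-0.2588 sinα=0.9659 | (5,2) | tMaxX 2.7819 tMaxY 0.1656 | tΔX 3.8637 tΔY 1.0353
    t=0.1656 [y] (5,3)
    t=1.2009 [y] (5,4)
    t=2.2362 [y] (5,5)
    t=2.7819 [x] (4,5) — stop
  → r_1 = 2.7819
beam 2: φ=-45°, α=150°
  cosα=-0.8660 sinα=0.5000 | (5,2) | tMaxX 0.8314 tMaxY 0.3200 | tΔX 1.1547 tΔY 2.0000
    t=0.3200 [y] (5,3)
    t=0.8314 [x] (4,3)
    t=1.9861 [x] (3,3)
    t=2.3200 [y] (3,4)
    t=3.1408 [x] (2,4)
    t=4.2955 [x] (1,4)
    t=4.3200 [y] (1,5)
    t=5.4502 [x] (0,5) — stop
  → r_2 = 5.4502
beam 3: φ=45°, α=240°
  cosα=-0.5000 sinα=-0.8660 | (5,2) | tMaxX 1.4400 tMaxY 0.9699 | tΔX 2.0000 tΔY 1.1547
    t=0.9699 [y] (5,1)
    t=1.4400 [x] (4,1)
    t=2.1246 [y] (4,0) — stop
  → r_3 = 2.1246
beam 4: φ=90°, α=285°
  cosα=0.2588 sinα=-0.9659 | (5,2) | tMaxX 1.0818 tMaxY 0.8696 | tΔX 3.8637 tΔY 1.0353
    t=0.8696 [y] (5,1)
    t=1.0818 [x] (6,1) — stop
  → r_4 = 1.0818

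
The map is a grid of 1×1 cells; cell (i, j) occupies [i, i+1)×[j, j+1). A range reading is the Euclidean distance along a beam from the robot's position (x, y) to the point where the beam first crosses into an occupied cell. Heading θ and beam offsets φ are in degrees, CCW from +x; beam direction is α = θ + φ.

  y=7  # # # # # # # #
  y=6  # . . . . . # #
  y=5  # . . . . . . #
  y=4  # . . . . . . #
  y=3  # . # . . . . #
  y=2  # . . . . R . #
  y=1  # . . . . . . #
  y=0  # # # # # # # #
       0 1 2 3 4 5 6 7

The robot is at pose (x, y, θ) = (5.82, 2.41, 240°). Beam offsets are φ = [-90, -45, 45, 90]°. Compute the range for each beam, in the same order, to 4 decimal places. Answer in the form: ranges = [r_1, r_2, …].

ranges = [5.5657, 4.9900, 1.4597, 1.3625]

beam 1: φ=-90°, α=150°
  dir = (cos 150°, sin 150°) = (-0.8660, 0.5000); from cell (5,2)
  next x-line at t=0.9469, next y-line at t=1.1800; Δt_x=1.1547, Δt_y=2.0000
    x: enter (4,2) at t=0.9469
    y: enter (4,3) at t=1.1800
    x: enter (3,3) at t=2.1016
    y: enter (3,4) at t=3.1800
    x: enter (2,4) at t=3.2563
    x: enter (1,4) at t=4.4110
    y: enter (1,5) at t=5.1800
    x: enter (0,5) at t=5.5657 ← occupied
  → r_1 = 5.5657
beam 2: φ=-45°, α=195°
  dir = (cos 195°, sin 195°) = (-0.9659, -0.2588); from cell (5,2)
  next x-line at t=0.8489, next y-line at t=1.5841; Δt_x=1.0353, Δt_y=3.8637
    x: enter (4,2) at t=0.8489
    y: enter (4,1) at t=1.5841
    x: enter (3,1) at t=1.8842
    x: enter (2,1) at t=2.9195
    x: enter (1,1) at t=3.9548
    x: enter (0,1) at t=4.9900 ← occupied
  → r_2 = 4.9900
beam 3: φ=45°, α=285°
  dir = (cos 285°, sin 285°) = (0.2588, -0.9659); from cell (5,2)
  next x-line at t=0.6955, next y-line at t=0.4245; Δt_x=3.8637, Δt_y=1.0353
    y: enter (5,1) at t=0.4245
    x: enter (6,1) at t=0.6955
    y: enter (6,0) at t=1.4597 ← occupied
  → r_3 = 1.4597
beam 4: φ=90°, α=330°
  dir = (cos 330°, sin 330°) = (0.8660, -0.5000); from cell (5,2)
  next x-line at t=0.2078, next y-line at t=0.8200; Δt_x=1.1547, Δt_y=2.0000
    x: enter (6,2) at t=0.2078
    y: enter (6,1) at t=0.8200
    x: enter (7,1) at t=1.3625 ← occupied
  → r_4 = 1.3625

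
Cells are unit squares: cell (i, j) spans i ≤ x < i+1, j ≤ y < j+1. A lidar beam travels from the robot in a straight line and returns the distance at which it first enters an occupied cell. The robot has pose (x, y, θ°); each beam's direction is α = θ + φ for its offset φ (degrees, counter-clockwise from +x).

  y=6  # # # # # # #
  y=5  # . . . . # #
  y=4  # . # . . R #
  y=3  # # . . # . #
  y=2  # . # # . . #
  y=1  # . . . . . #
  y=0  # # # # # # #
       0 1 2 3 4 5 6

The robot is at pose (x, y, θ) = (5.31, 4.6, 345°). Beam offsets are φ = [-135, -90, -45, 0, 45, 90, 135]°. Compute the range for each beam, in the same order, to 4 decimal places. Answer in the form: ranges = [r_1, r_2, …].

beam 1: φ=-135°, α=210°
  dir = (cos 210°, sin 210°) = (-0.8660, -0.5000); from cell (5,4)
  next x-line at t=0.3580, next y-line at t=1.2000; Δt_x=1.1547, Δt_y=2.0000
    x: enter (4,4) at t=0.3580
    y: enter (4,3) at t=1.2000 ← occupied
  → r_1 = 1.2000
beam 2: φ=-90°, α=255°
  dir = (cos 255°, sin 255°) = (-0.2588, -0.9659); from cell (5,4)
  next x-line at t=1.1977, next y-line at t=0.6212; Δt_x=3.8637, Δt_y=1.0353
    y: enter (5,3) at t=0.6212
    x: enter (4,3) at t=1.1977 ← occupied
  → r_2 = 1.1977
beam 3: φ=-45°, α=300°
  dir = (cos 300°, sin 300°) = (0.5000, -0.8660); from cell (5,4)
  next x-line at t=1.3800, next y-line at t=0.6928; Δt_x=2.0000, Δt_y=1.1547
    y: enter (5,3) at t=0.6928
    x: enter (6,3) at t=1.3800 ← occupied
  → r_3 = 1.3800
beam 4: φ=0°, α=345°
  dir = (cos 345°, sin 345°) = (0.9659, -0.2588); from cell (5,4)
  next x-line at t=0.7143, next y-line at t=2.3182; Δt_x=1.0353, Δt_y=3.8637
    x: enter (6,4) at t=0.7143 ← occupied
  → r_4 = 0.7143
beam 5: φ=45°, α=30°
  dir = (cos 30°, sin 30°) = (0.8660, 0.5000); from cell (5,4)
  next x-line at t=0.7967, next y-line at t=0.8000; Δt_x=1.1547, Δt_y=2.0000
    x: enter (6,4) at t=0.7967 ← occupied
  → r_5 = 0.7967
beam 6: φ=90°, α=75°
  dir = (cos 75°, sin 75°) = (0.2588, 0.9659); from cell (5,4)
  next x-line at t=2.6660, next y-line at t=0.4141; Δt_x=3.8637, Δt_y=1.0353
    y: enter (5,5) at t=0.4141 ← occupied
  → r_6 = 0.4141
beam 7: φ=135°, α=120°
  dir = (cos 120°, sin 120°) = (-0.5000, 0.8660); from cell (5,4)
  next x-line at t=0.6200, next y-line at t=0.4619; Δt_x=2.0000, Δt_y=1.1547
    y: enter (5,5) at t=0.4619 ← occupied
  → r_7 = 0.4619

ranges = [1.2000, 1.1977, 1.3800, 0.7143, 0.7967, 0.4141, 0.4619]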